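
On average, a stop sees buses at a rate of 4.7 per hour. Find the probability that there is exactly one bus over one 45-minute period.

Over the interval, μ = 4.7 × 0.75 = 3.525 (a 45-minute period = 0.75 hours).
P(N = 1) = e^(−μ) μ^1/1! = e^(−3.525) · 3.525^1/1 ≈ 0.1038.

0.1038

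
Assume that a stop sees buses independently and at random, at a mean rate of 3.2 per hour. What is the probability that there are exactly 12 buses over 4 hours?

0.1115

Over the interval, μ = 3.2 × 4 = 12.8 (4 hours).
P(N = 12) = e^(−μ) μ^12/12! = e^(−12.8) · 12.8^12/479001600 ≈ 0.1115.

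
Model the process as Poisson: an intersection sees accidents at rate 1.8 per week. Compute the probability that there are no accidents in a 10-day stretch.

Over the interval, μ = 1.8 × 10/7 ≈ 2.57143 (a 10-day stretch = 10/7 weeks).
P(N = 0) = e^(−μ) μ^0/0! = e^(−2.57143) · 2.57143^0/1 ≈ 0.0764.

0.0764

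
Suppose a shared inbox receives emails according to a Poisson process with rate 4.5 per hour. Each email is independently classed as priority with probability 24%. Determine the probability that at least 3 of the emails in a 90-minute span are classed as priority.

Thinning: the emails that are classed as priority themselves form a Poisson process with rate 0.24 × 4.5 = 1.08 per hour.
Over the interval, μ = 1.08 × 1.5 = 1.62 (a 90-minute span = 1.5 hours).
P(N ≥ 3) = 1 − P(N ≤ 2) ≈ 0.2218.

0.2218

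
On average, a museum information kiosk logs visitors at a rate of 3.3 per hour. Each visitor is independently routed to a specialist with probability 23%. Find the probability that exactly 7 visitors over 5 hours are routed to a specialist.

Thinning: the visitors that are routed to a specialist themselves form a Poisson process with rate 0.23 × 3.3 = 0.759 per hour.
Over the interval, μ = 0.759 × 5 = 3.795 (5 hours).
P(N = 7) = e^(−3.795) · 3.795^7/7! ≈ 0.0506.

0.0506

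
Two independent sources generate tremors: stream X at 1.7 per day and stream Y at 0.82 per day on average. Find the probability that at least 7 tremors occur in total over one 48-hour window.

Independent Poisson processes superpose: combined rate λ = 1.7 + 0.82 = 2.52 per day.
Over the interval, μ = 2.52 × 2 = 5.04 (a 48-hour window = 2 days).
P(N ≥ 7) = 1 − P(N ≤ 6) ≈ 0.2437.

0.2437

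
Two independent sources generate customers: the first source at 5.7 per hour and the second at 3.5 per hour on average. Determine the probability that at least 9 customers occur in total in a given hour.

Independent Poisson processes superpose: combined rate λ = 5.7 + 3.5 = 9.2 per hour.
So μ = 9.2.
P(N ≥ 9) = 1 − P(N ≤ 8) ≈ 0.5704.

0.5704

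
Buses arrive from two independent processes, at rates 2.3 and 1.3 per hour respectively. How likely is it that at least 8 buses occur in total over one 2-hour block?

Independent Poisson processes superpose: combined rate λ = 2.3 + 1.3 = 3.6 per hour.
Over the interval, μ = 3.6 × 2 = 7.2 (a 2-hour block = 2 hours).
P(N ≥ 8) = 1 − P(N ≤ 7) ≈ 0.4311.

0.4311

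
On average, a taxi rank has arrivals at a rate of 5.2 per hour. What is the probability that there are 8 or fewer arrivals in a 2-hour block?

Over the interval, μ = 5.2 × 2 = 10.4 (a 2-hour block = 2 hours).
P(N ≤ 8) = Σ_{j=0}^{8} e^(−μ) μ^j/j! ≈ 0.2896.

0.2896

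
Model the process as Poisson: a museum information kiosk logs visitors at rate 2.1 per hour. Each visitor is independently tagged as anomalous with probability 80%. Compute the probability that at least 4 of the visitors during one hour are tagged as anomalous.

0.0902

Thinning: the visitors that are tagged as anomalous themselves form a Poisson process with rate 0.8 × 2.1 = 1.68 per hour.
So μ = 1.68.
P(N ≥ 4) = 1 − P(N ≤ 3) ≈ 0.0902.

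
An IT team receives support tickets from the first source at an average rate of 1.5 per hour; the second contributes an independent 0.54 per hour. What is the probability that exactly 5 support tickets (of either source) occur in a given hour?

0.0383

Independent Poisson processes superpose: combined rate λ = 1.5 + 0.54 = 2.04 per hour.
So μ = 2.04.
P(N = 5) = e^(−2.04) · 2.04^5/5! ≈ 0.0383.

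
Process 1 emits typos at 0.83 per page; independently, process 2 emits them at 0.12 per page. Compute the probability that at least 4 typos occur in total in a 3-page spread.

0.3192

Independent Poisson processes superpose: combined rate λ = 0.83 + 0.12 = 0.95 per page.
Over the interval, μ = 0.95 × 3 = 2.85 (a 3-page spread = 3 pages).
P(N ≥ 4) = 1 − P(N ≤ 3) ≈ 0.3192.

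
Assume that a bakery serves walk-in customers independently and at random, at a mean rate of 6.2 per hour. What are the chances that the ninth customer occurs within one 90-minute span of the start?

0.5832

Over the interval, μ = 6.2 × 1.5 = 9.3 (a 90-minute span = 1.5 hours).
The ninth arrival falls in the interval iff at least 9 events occur there: P(S_9 ≤ t) = P(N ≥ 9) = 1 − P(N ≤ 8) ≈ 0.5832.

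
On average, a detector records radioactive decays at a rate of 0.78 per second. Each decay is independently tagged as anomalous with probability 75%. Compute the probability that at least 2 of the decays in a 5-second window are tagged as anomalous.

0.7894

Thinning: the decays that are tagged as anomalous themselves form a Poisson process with rate 0.75 × 0.78 = 0.585 per second.
Over the interval, μ = 0.585 × 5 = 2.925 (a 5-second window = 5 seconds).
P(N ≥ 2) = 1 − P(N ≤ 1) ≈ 0.7894.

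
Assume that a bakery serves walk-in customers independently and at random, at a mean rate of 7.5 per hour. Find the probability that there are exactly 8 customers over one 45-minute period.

0.0897

Over the interval, μ = 7.5 × 0.75 = 5.625 (a 45-minute period = 0.75 hours).
P(N = 8) = e^(−μ) μ^8/8! = e^(−5.625) · 5.625^8/40320 ≈ 0.0897.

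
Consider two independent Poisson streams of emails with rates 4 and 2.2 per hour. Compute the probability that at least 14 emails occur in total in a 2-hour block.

Independent Poisson processes superpose: combined rate λ = 4 + 2.2 = 6.2 per hour.
Over the interval, μ = 6.2 × 2 = 12.4 (a 2-hour block = 2 hours).
P(N ≥ 14) = 1 − P(N ≤ 13) ≈ 0.3613.

0.3613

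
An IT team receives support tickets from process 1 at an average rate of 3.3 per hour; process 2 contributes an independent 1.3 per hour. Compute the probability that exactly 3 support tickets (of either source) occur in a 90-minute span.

Independent Poisson processes superpose: combined rate λ = 3.3 + 1.3 = 4.6 per hour.
Over the interval, μ = 4.6 × 1.5 = 6.9 (a 90-minute span = 1.5 hours).
P(N = 3) = e^(−6.9) · 6.9^3/3! ≈ 0.0552.

0.0552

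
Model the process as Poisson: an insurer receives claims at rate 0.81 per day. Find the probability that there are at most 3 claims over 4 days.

Over the interval, μ = 0.81 × 4 = 3.24 (4 days).
P(N ≤ 3) = Σ_{j=0}^{3} e^(−μ) μ^j/j! ≈ 0.5936.

0.5936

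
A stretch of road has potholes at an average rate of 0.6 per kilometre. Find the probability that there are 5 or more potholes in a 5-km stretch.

0.1847

Over the interval, μ = 0.6 × 5 = 3 (a 5-km stretch = 5 kilometres).
P(N ≥ 5) = 1 − P(N ≤ 4) = 1 − Σ_{j=0}^{4} e^(−μ) μ^j/j! ≈ 0.1847.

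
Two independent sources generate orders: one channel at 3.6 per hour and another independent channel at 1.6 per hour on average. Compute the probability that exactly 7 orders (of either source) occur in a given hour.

0.1125

Independent Poisson processes superpose: combined rate λ = 3.6 + 1.6 = 5.2 per hour.
So μ = 5.2.
P(N = 7) = e^(−5.2) · 5.2^7/7! ≈ 0.1125.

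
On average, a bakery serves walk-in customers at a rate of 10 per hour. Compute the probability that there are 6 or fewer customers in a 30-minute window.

Over the interval, μ = 10 × 0.5 = 5 (a 30-minute window = 0.5 hours).
P(N ≤ 6) = Σ_{j=0}^{6} e^(−μ) μ^j/j! ≈ 0.7622.

0.7622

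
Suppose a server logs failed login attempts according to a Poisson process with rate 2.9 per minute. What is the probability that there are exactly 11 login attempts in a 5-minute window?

Over the interval, μ = 2.9 × 5 = 14.5 (a 5-minute window = 5 minutes).
P(N = 11) = e^(−μ) μ^11/11! = e^(−14.5) · 14.5^11/39916800 ≈ 0.0753.

0.0753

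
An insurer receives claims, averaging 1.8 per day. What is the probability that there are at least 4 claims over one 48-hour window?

0.4848

Over the interval, μ = 1.8 × 2 = 3.6 (a 48-hour window = 2 days).
P(N ≥ 4) = 1 − P(N ≤ 3) = 1 − Σ_{j=0}^{3} e^(−μ) μ^j/j! ≈ 0.4848.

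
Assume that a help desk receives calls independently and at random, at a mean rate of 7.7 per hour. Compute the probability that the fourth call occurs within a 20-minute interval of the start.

0.2568

Over the interval, μ = 7.7 × 1/3 ≈ 2.56667 (a 20-minute interval = 1/3 hours).
The fourth arrival falls in the interval iff at least 4 events occur there: P(S_4 ≤ t) = P(N ≥ 4) = 1 − P(N ≤ 3) ≈ 0.2568.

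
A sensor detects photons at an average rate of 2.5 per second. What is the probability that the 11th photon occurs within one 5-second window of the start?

Over the interval, μ = 2.5 × 5 = 12.5 (a 5-second window = 5 seconds).
The 11th arrival falls in the interval iff at least 11 events occur there: P(S_11 ≤ t) = P(N ≥ 11) = 1 − P(N ≤ 10) ≈ 0.7029.

0.7029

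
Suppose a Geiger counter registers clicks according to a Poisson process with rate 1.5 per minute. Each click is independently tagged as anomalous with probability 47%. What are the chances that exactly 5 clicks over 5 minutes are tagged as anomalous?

0.1336

Thinning: the clicks that are tagged as anomalous themselves form a Poisson process with rate 0.47 × 1.5 = 0.705 per minute.
Over the interval, μ = 0.705 × 5 = 3.525 (5 minutes).
P(N = 5) = e^(−3.525) · 3.525^5/5! ≈ 0.1336.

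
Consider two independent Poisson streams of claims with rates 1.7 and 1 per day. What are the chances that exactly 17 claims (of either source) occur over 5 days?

0.0633

Independent Poisson processes superpose: combined rate λ = 1.7 + 1 = 2.7 per day.
Over the interval, μ = 2.7 × 5 = 13.5 (5 days).
P(N = 17) = e^(−13.5) · 13.5^17/17! ≈ 0.0633.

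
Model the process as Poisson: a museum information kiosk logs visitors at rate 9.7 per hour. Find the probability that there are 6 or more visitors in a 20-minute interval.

0.1092

Over the interval, μ = 9.7 × 1/3 ≈ 3.23333 (a 20-minute interval = 1/3 hours).
P(N ≥ 6) = 1 − P(N ≤ 5) = 1 − Σ_{j=0}^{5} e^(−μ) μ^j/j! ≈ 0.1092.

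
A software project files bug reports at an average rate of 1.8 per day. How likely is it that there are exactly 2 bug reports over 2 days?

0.1771

Over the interval, μ = 1.8 × 2 = 3.6 (2 days).
P(N = 2) = e^(−μ) μ^2/2! = e^(−3.6) · 3.6^2/2 ≈ 0.1771.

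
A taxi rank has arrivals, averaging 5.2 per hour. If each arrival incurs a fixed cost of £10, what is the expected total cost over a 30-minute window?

E[N] = 5.2 × 0.5 = 2.6 (a 30-minute window = 0.5 hours); E[cost] = 2.6 × £10 = £26.

£26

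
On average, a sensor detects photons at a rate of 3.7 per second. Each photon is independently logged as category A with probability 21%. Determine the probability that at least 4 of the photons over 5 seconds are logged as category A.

Thinning: the photons that are logged as category A themselves form a Poisson process with rate 0.21 × 3.7 = 0.777 per second.
Over the interval, μ = 0.777 × 5 = 3.885 (5 seconds).
P(N ≥ 4) = 1 − P(N ≤ 3) ≈ 0.5437.

0.5437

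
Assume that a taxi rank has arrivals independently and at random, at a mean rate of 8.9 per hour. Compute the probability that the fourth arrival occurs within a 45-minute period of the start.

0.8996

Over the interval, μ = 8.9 × 0.75 = 6.675 (a 45-minute period = 0.75 hours).
The fourth arrival falls in the interval iff at least 4 events occur there: P(S_4 ≤ t) = P(N ≥ 4) = 1 − P(N ≤ 3) ≈ 0.8996.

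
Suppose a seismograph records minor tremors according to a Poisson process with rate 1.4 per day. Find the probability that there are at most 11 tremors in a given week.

0.7193

Over the interval, μ = 1.4 × 7 = 9.8 (a week = 7 days).
P(N ≤ 11) = Σ_{j=0}^{11} e^(−μ) μ^j/j! ≈ 0.7193.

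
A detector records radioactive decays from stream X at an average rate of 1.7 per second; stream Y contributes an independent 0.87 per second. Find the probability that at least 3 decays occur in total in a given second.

0.4740

Independent Poisson processes superpose: combined rate λ = 1.7 + 0.87 = 2.57 per second.
So μ = 2.57.
P(N ≥ 3) = 1 − P(N ≤ 2) ≈ 0.4740.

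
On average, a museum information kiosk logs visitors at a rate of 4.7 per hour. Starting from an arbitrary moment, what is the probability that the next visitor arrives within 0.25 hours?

0.6912

Inter-arrival times are exponential with rate λ = 4.7 per hour.
P(T ≤ 0.25) = 1 − e^(−λt) = 1 − e^(−4.7 × 0.25) = 1 − e^(−1.175) ≈ 0.6912.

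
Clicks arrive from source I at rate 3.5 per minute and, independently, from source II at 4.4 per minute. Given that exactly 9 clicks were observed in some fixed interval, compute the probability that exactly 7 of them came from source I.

0.0374

Given the total, each event is independently from source I with probability p = λ_I/(λ_I+λ_II) = 3.5/7.9 ≈ 0.4430.
So K ~ Binomial(9, 3.5/7.9): P(K = 7) = C(9,7) · (3.5/7.9)^7 · (4.4/7.9)^2 ≈ 0.0374.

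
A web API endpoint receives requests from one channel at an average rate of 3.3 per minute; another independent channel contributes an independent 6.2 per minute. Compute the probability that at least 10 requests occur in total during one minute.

0.4782

Independent Poisson processes superpose: combined rate λ = 3.3 + 6.2 = 9.5 per minute.
So μ = 9.5.
P(N ≥ 10) = 1 − P(N ≤ 9) ≈ 0.4782.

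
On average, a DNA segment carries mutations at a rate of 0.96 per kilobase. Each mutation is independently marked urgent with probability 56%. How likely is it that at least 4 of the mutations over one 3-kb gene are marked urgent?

0.0806

Thinning: the mutations that are marked urgent themselves form a Poisson process with rate 0.56 × 0.96 = 0.5376 per kilobase.
Over the interval, μ = 0.5376 × 3 = 1.6128 (a 3-kb gene = 3 kilobases).
P(N ≥ 4) = 1 − P(N ≤ 3) ≈ 0.0806.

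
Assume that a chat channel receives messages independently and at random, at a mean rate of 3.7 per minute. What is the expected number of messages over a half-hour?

E[N] = λt = 3.7 × 30 = 111 (a half-hour = 30 minutes).

111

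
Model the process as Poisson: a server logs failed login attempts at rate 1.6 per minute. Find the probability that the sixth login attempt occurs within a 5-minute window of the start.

0.8088

Over the interval, μ = 1.6 × 5 = 8 (a 5-minute window = 5 minutes).
The sixth arrival falls in the interval iff at least 6 events occur there: P(S_6 ≤ t) = P(N ≥ 6) = 1 − P(N ≤ 5) ≈ 0.8088.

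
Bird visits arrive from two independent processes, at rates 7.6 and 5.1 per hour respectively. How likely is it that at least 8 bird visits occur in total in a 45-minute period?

0.7339

Independent Poisson processes superpose: combined rate λ = 7.6 + 5.1 = 12.7 per hour.
Over the interval, μ = 12.7 × 0.75 = 9.525 (a 45-minute period = 0.75 hours).
P(N ≥ 8) = 1 − P(N ≤ 7) ≈ 0.7339.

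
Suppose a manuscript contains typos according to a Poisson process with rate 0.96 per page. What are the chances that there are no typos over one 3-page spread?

Over the interval, μ = 0.96 × 3 = 2.88 (a 3-page spread = 3 pages).
P(N = 0) = e^(−μ) μ^0/0! = e^(−2.88) · 2.88^0/1 ≈ 0.0561.

0.0561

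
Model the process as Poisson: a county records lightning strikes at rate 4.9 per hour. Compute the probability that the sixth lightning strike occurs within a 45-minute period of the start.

0.1664

Over the interval, μ = 4.9 × 0.75 = 3.675 (a 45-minute period = 0.75 hours).
The sixth arrival falls in the interval iff at least 6 events occur there: P(S_6 ≤ t) = P(N ≥ 6) = 1 − P(N ≤ 5) ≈ 0.1664.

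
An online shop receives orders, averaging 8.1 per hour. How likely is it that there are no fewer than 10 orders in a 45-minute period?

0.0892

Over the interval, μ = 8.1 × 0.75 = 6.075 (a 45-minute period = 0.75 hours).
P(N ≥ 10) = 1 − P(N ≤ 9) = 1 − Σ_{j=0}^{9} e^(−μ) μ^j/j! ≈ 0.0892.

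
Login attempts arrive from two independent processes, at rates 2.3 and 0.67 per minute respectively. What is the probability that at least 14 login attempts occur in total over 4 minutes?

Independent Poisson processes superpose: combined rate λ = 2.3 + 0.67 = 2.97 per minute.
Over the interval, μ = 2.97 × 4 = 11.88 (4 minutes).
P(N ≥ 14) = 1 − P(N ≤ 13) ≈ 0.3059.

0.3059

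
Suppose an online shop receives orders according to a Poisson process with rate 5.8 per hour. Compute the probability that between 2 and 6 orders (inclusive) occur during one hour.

0.6178

With mean μ = 5.8 per hour,
P(2 ≤ N ≤ 6) = Σ_{j=2}^{6} e^(−5.8) · 5.8^j/j! ≈ 0.6178.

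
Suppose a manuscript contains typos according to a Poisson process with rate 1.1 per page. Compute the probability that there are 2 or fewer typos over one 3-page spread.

Over the interval, μ = 1.1 × 3 = 3.3 (a 3-page spread = 3 pages).
P(N ≤ 2) = Σ_{j=0}^{2} e^(−μ) μ^j/j! ≈ 0.3594.

0.3594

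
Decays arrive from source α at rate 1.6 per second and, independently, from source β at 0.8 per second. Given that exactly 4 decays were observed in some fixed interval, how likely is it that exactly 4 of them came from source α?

Given the total, each event is independently from source α with probability p = λ_α/(λ_α+λ_β) = 1.6/2.4 ≈ 0.6667.
So K ~ Binomial(4, 1.6/2.4): P(K = 4) = C(4,4) · (1.6/2.4)^4 · (0.8/2.4)^0 ≈ 0.1975.

0.1975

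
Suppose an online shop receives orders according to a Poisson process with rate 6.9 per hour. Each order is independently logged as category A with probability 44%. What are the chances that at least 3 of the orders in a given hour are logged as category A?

0.5848

Thinning: the orders that are logged as category A themselves form a Poisson process with rate 0.44 × 6.9 = 3.036 per hour.
So μ = 3.036.
P(N ≥ 3) = 1 − P(N ≤ 2) ≈ 0.5848.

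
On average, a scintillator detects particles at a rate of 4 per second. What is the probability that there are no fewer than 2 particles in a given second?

0.9084

With mean μ = 4 per second,
P(N ≥ 2) = 1 − P(N ≤ 1) = 1 − Σ_{j=0}^{1} e^(−μ) μ^j/j! ≈ 0.9084.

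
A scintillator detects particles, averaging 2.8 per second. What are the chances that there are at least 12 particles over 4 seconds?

Over the interval, μ = 2.8 × 4 = 11.2 (4 seconds).
P(N ≥ 12) = 1 − P(N ≤ 11) = 1 − Σ_{j=0}^{11} e^(−μ) μ^j/j! ≈ 0.4446.

0.4446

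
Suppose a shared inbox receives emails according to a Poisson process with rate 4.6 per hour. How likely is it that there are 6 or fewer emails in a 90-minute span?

Over the interval, μ = 4.6 × 1.5 = 6.9 (a 90-minute span = 1.5 hours).
P(N ≤ 6) = Σ_{j=0}^{6} e^(−μ) μ^j/j! ≈ 0.4647.

0.4647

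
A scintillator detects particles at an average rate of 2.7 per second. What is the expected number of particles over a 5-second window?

E[N] = λt = 2.7 × 5 = 13.5 (a 5-second window = 5 seconds).

13.5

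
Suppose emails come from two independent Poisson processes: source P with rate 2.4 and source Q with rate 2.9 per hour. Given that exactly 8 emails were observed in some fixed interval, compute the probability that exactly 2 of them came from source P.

Given the total, each event is independently from source P with probability p = λ_P/(λ_P+λ_Q) = 2.4/5.3 ≈ 0.4528.
So K ~ Binomial(8, 2.4/5.3): P(K = 2) = C(8,2) · (2.4/5.3)^2 · (2.9/5.3)^6 ≈ 0.1541.

0.1541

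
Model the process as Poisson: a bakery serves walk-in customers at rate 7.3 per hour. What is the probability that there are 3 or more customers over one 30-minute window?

0.7060

Over the interval, μ = 7.3 × 0.5 = 3.65 (a 30-minute window = 0.5 hours).
P(N ≥ 3) = 1 − P(N ≤ 2) = 1 − Σ_{j=0}^{2} e^(−μ) μ^j/j! ≈ 0.7060.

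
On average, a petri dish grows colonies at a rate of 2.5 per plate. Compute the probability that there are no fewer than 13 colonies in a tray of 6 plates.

0.7324

Over the interval, μ = 2.5 × 6 = 15 (a tray of 6 plates = 6 plates).
P(N ≥ 13) = 1 − P(N ≤ 12) = 1 − Σ_{j=0}^{12} e^(−μ) μ^j/j! ≈ 0.7324.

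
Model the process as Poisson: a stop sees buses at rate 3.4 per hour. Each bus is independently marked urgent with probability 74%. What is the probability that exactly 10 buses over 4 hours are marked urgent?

0.1251

Thinning: the buses that are marked urgent themselves form a Poisson process with rate 0.74 × 3.4 = 2.516 per hour.
Over the interval, μ = 2.516 × 4 = 10.064 (4 hours).
P(N = 10) = e^(−10.064) · 10.064^10/10! ≈ 0.1251.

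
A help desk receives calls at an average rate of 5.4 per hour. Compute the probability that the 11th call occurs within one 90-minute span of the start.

0.1942

Over the interval, μ = 5.4 × 1.5 = 8.1 (a 90-minute span = 1.5 hours).
The 11th arrival falls in the interval iff at least 11 events occur there: P(S_11 ≤ t) = P(N ≥ 11) = 1 − P(N ≤ 10) ≈ 0.1942.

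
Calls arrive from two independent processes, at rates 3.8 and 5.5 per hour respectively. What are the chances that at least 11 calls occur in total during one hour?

0.3301

Independent Poisson processes superpose: combined rate λ = 3.8 + 5.5 = 9.3 per hour.
So μ = 9.3.
P(N ≥ 11) = 1 − P(N ≤ 10) ≈ 0.3301.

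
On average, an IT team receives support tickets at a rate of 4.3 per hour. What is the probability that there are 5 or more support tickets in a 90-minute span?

0.7707

Over the interval, μ = 4.3 × 1.5 = 6.45 (a 90-minute span = 1.5 hours).
P(N ≥ 5) = 1 − P(N ≤ 4) = 1 − Σ_{j=0}^{4} e^(−μ) μ^j/j! ≈ 0.7707.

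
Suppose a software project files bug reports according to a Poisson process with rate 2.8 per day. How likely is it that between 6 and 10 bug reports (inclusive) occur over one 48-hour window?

0.4599

Over the interval, μ = 2.8 × 2 = 5.6 (a 48-hour window = 2 days).
P(6 ≤ N ≤ 10) = Σ_{j=6}^{10} e^(−5.6) · 5.6^j/j! ≈ 0.4599.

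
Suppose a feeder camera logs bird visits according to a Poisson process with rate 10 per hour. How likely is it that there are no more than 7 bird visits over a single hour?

0.2202

With mean μ = 10 per hour,
P(N ≤ 7) = Σ_{j=0}^{7} e^(−μ) μ^j/j! ≈ 0.2202.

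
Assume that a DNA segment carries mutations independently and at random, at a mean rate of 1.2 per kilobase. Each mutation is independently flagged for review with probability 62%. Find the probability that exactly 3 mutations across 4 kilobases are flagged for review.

0.2240

Thinning: the mutations that are flagged for review themselves form a Poisson process with rate 0.62 × 1.2 = 0.744 per kilobase.
Over the interval, μ = 0.744 × 4 = 2.976 (4 kilobases).
P(N = 3) = e^(−2.976) · 2.976^3/3! ≈ 0.2240.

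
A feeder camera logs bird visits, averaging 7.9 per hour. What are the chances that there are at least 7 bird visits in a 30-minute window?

0.1055

Over the interval, μ = 7.9 × 0.5 = 3.95 (a 30-minute window = 0.5 hours).
P(N ≥ 7) = 1 − P(N ≤ 6) = 1 − Σ_{j=0}^{6} e^(−μ) μ^j/j! ≈ 0.1055.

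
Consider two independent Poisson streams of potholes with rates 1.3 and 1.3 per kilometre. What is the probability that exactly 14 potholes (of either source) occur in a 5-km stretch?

0.1021

Independent Poisson processes superpose: combined rate λ = 1.3 + 1.3 = 2.6 per kilometre.
Over the interval, μ = 2.6 × 5 = 13 (a 5-km stretch = 5 kilometres).
P(N = 14) = e^(−13) · 13^14/14! ≈ 0.1021.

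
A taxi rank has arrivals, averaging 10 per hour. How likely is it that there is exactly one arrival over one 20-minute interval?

Over the interval, μ = 10 × 1/3 ≈ 3.33333 (a 20-minute interval = 1/3 hours).
P(N = 1) = e^(−μ) μ^1/1! = e^(−3.33333) · 3.33333^1/1 ≈ 0.1189.

0.1189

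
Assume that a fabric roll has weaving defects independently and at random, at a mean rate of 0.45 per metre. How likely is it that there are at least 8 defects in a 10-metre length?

Over the interval, μ = 0.45 × 10 = 4.5 (a 10-metre length = 10 metres).
P(N ≥ 8) = 1 − P(N ≤ 7) = 1 − Σ_{j=0}^{7} e^(−μ) μ^j/j! ≈ 0.0866.

0.0866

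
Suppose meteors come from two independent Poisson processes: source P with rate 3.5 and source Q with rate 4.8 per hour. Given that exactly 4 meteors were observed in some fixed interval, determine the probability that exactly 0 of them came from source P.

0.1119

Given the total, each event is independently from source P with probability p = λ_P/(λ_P+λ_Q) = 3.5/8.3 ≈ 0.4217.
So K ~ Binomial(4, 3.5/8.3): P(K = 0) = C(4,0) · (3.5/8.3)^0 · (4.8/8.3)^4 ≈ 0.1119.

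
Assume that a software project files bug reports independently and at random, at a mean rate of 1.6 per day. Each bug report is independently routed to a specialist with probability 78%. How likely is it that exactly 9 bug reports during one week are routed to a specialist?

0.1312

Thinning: the bug reports that are routed to a specialist themselves form a Poisson process with rate 0.78 × 1.6 = 1.248 per day.
Over the interval, μ = 1.248 × 7 = 8.736 (a week = 7 days).
P(N = 9) = e^(−8.736) · 8.736^9/9! ≈ 0.1312.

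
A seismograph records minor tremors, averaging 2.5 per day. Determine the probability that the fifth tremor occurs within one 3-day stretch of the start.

Over the interval, μ = 2.5 × 3 = 7.5 (a 3-day stretch = 3 days).
The fifth arrival falls in the interval iff at least 5 events occur there: P(S_5 ≤ t) = P(N ≥ 5) = 1 − P(N ≤ 4) ≈ 0.8679.

0.8679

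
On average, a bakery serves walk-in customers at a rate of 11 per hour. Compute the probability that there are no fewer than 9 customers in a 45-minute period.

0.4423

Over the interval, μ = 11 × 0.75 = 8.25 (a 45-minute period = 0.75 hours).
P(N ≥ 9) = 1 − P(N ≤ 8) = 1 − Σ_{j=0}^{8} e^(−μ) μ^j/j! ≈ 0.4423.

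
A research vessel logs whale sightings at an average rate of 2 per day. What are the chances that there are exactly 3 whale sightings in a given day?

0.1804

With mean μ = 2 per day,
P(N = 3) = e^(−μ) μ^3/3! = e^(−2) · 2^3/6 ≈ 0.1804.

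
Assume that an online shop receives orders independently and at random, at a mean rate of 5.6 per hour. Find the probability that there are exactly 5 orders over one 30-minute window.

Over the interval, μ = 5.6 × 0.5 = 2.8 (a 30-minute window = 0.5 hours).
P(N = 5) = e^(−μ) μ^5/5! = e^(−2.8) · 2.8^5/120 ≈ 0.0872.

0.0872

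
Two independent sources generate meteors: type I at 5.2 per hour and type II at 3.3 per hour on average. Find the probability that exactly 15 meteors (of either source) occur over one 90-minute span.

0.0849

Independent Poisson processes superpose: combined rate λ = 5.2 + 3.3 = 8.5 per hour.
Over the interval, μ = 8.5 × 1.5 = 12.75 (a 90-minute span = 1.5 hours).
P(N = 15) = e^(−12.75) · 12.75^15/15! ≈ 0.0849.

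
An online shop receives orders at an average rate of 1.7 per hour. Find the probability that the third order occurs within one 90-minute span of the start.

0.4689

Over the interval, μ = 1.7 × 1.5 = 2.55 (a 90-minute span = 1.5 hours).
The third arrival falls in the interval iff at least 3 events occur there: P(S_3 ≤ t) = P(N ≥ 3) = 1 − P(N ≤ 2) ≈ 0.4689.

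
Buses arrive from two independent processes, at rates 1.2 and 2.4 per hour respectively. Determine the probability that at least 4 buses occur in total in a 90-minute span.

0.7867

Independent Poisson processes superpose: combined rate λ = 1.2 + 2.4 = 3.6 per hour.
Over the interval, μ = 3.6 × 1.5 = 5.4 (a 90-minute span = 1.5 hours).
P(N ≥ 4) = 1 − P(N ≤ 3) ≈ 0.7867.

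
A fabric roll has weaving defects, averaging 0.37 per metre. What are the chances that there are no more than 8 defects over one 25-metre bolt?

Over the interval, μ = 0.37 × 25 = 9.25 (a 25-metre bolt = 25 metres).
P(N ≤ 8) = Σ_{j=0}^{8} e^(−μ) μ^j/j! ≈ 0.4232.

0.4232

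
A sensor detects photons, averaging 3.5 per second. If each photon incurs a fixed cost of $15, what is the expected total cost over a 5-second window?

$262.5

E[N] = 3.5 × 5 = 17.5 (a 5-second window = 5 seconds); E[cost] = 17.5 × $15 = $262.5.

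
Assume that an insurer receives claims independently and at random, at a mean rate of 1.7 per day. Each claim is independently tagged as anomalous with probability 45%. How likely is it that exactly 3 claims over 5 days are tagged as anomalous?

0.2035

Thinning: the claims that are tagged as anomalous themselves form a Poisson process with rate 0.45 × 1.7 = 0.765 per day.
Over the interval, μ = 0.765 × 5 = 3.825 (5 days).
P(N = 3) = e^(−3.825) · 3.825^3/3! ≈ 0.2035.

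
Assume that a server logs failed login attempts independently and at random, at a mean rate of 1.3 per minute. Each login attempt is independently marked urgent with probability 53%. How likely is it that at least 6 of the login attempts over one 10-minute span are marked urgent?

Thinning: the login attempts that are marked urgent themselves form a Poisson process with rate 0.53 × 1.3 = 0.689 per minute.
Over the interval, μ = 0.689 × 10 = 6.89 (a 10-minute span = 10 minutes).
P(N ≥ 6) = 1 − P(N ≤ 5) ≈ 0.6850.

0.6850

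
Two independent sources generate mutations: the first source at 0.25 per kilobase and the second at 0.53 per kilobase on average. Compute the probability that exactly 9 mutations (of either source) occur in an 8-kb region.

Independent Poisson processes superpose: combined rate λ = 0.25 + 0.53 = 0.78 per kilobase.
Over the interval, μ = 0.78 × 8 = 6.24 (an 8-kb region = 8 kilobases).
P(N = 9) = e^(−6.24) · 6.24^9/9! ≈ 0.0771.

0.0771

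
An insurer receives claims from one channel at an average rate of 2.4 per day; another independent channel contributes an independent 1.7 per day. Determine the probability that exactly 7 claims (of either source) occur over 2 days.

0.1358

Independent Poisson processes superpose: combined rate λ = 2.4 + 1.7 = 4.1 per day.
Over the interval, μ = 4.1 × 2 = 8.2 (2 days).
P(N = 7) = e^(−8.2) · 8.2^7/7! ≈ 0.1358.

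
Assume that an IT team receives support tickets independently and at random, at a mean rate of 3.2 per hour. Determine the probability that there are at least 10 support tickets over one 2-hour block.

0.1142

Over the interval, μ = 3.2 × 2 = 6.4 (a 2-hour block = 2 hours).
P(N ≥ 10) = 1 − P(N ≤ 9) = 1 − Σ_{j=0}^{9} e^(−μ) μ^j/j! ≈ 0.1142.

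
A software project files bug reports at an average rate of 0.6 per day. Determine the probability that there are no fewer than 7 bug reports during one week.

0.1325

Over the interval, μ = 0.6 × 7 = 4.2 (a week = 7 days).
P(N ≥ 7) = 1 − P(N ≤ 6) = 1 − Σ_{j=0}^{6} e^(−μ) μ^j/j! ≈ 0.1325.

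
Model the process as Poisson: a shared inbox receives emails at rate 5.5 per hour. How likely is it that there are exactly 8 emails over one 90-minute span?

Over the interval, μ = 5.5 × 1.5 = 8.25 (a 90-minute span = 1.5 hours).
P(N = 8) = e^(−μ) μ^8/8! = e^(−8.25) · 8.25^8/40320 ≈ 0.1391.

0.1391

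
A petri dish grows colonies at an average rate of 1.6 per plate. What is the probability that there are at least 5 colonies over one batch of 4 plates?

0.7649

Over the interval, μ = 1.6 × 4 = 6.4 (a batch of 4 plates = 4 plates).
P(N ≥ 5) = 1 − P(N ≤ 4) = 1 − Σ_{j=0}^{4} e^(−μ) μ^j/j! ≈ 0.7649.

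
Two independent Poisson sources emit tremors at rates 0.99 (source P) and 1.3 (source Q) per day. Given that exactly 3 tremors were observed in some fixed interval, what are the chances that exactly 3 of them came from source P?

Given the total, each event is independently from source P with probability p = λ_P/(λ_P+λ_Q) = 0.99/2.29 ≈ 0.4323.
So K ~ Binomial(3, 0.99/2.29): P(K = 3) = C(3,3) · (0.99/2.29)^3 · (1.3/2.29)^0 ≈ 0.0808.

0.0808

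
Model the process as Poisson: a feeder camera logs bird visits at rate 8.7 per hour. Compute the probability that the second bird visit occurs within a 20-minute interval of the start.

0.7854

Over the interval, μ = 8.7 × 1/3 = 2.9 (a 20-minute interval = 1/3 hours).
The second arrival falls in the interval iff at least 2 events occur there: P(S_2 ≤ t) = P(N ≥ 2) = 1 − P(N ≤ 1) ≈ 0.7854.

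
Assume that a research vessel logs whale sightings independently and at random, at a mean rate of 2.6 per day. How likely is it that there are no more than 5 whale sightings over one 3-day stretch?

Over the interval, μ = 2.6 × 3 = 7.8 (a 3-day stretch = 3 days).
P(N ≤ 5) = Σ_{j=0}^{5} e^(−μ) μ^j/j! ≈ 0.2103.

0.2103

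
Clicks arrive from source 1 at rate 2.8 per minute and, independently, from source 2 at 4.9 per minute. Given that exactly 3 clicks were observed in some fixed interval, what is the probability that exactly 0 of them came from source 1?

Given the total, each event is independently from source 1 with probability p = λ_1/(λ_1+λ_2) = 2.8/7.7 ≈ 0.3636.
So K ~ Binomial(3, 2.8/7.7): P(K = 0) = C(3,0) · (2.8/7.7)^0 · (4.9/7.7)^3 ≈ 0.2577.

0.2577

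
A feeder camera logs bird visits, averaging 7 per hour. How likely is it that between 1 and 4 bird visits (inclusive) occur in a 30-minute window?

Over the interval, μ = 7 × 0.5 = 3.5 (a 30-minute window = 0.5 hours).
P(1 ≤ N ≤ 4) = Σ_{j=1}^{4} e^(−3.5) · 3.5^j/j! ≈ 0.6952.

0.6952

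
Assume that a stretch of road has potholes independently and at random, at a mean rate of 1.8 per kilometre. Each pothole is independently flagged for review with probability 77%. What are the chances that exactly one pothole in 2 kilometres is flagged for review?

Thinning: the potholes that are flagged for review themselves form a Poisson process with rate 0.77 × 1.8 = 1.386 per kilometre.
Over the interval, μ = 1.386 × 2 = 2.772 (2 kilometres).
P(N = 1) = e^(−2.772) · 2.772^1/1! ≈ 0.1734.

0.1734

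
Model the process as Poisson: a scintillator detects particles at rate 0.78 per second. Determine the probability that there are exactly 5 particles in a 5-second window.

0.1522

Over the interval, μ = 0.78 × 5 = 3.9 (a 5-second window = 5 seconds).
P(N = 5) = e^(−μ) μ^5/5! = e^(−3.9) · 3.9^5/120 ≈ 0.1522.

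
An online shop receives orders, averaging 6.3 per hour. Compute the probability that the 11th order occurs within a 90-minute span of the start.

Over the interval, μ = 6.3 × 1.5 = 9.45 (a 90-minute span = 1.5 hours).
The 11th arrival falls in the interval iff at least 11 events occur there: P(S_11 ≤ t) = P(N ≥ 11) = 1 − P(N ≤ 10) ≈ 0.3485.

0.3485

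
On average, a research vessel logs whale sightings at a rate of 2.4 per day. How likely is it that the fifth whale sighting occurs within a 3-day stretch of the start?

Over the interval, μ = 2.4 × 3 = 7.2 (a 3-day stretch = 3 days).
The fifth arrival falls in the interval iff at least 5 events occur there: P(S_5 ≤ t) = P(N ≥ 5) = 1 − P(N ≤ 4) ≈ 0.8445.

0.8445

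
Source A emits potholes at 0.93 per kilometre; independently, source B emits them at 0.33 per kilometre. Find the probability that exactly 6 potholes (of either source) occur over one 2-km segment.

0.0286

Independent Poisson processes superpose: combined rate λ = 0.93 + 0.33 = 1.26 per kilometre.
Over the interval, μ = 1.26 × 2 = 2.52 (a 2-km segment = 2 kilometres).
P(N = 6) = e^(−2.52) · 2.52^6/6! ≈ 0.0286.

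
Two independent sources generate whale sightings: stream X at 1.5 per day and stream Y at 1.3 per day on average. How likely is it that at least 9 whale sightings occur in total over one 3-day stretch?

Independent Poisson processes superpose: combined rate λ = 1.5 + 1.3 = 2.8 per day.
Over the interval, μ = 2.8 × 3 = 8.4 (a 3-day stretch = 3 days).
P(N ≥ 9) = 1 − P(N ≤ 8) ≈ 0.4631.

0.4631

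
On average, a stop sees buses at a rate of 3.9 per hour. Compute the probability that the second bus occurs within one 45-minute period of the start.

0.7894

Over the interval, μ = 3.9 × 0.75 = 2.925 (a 45-minute period = 0.75 hours).
The second arrival falls in the interval iff at least 2 events occur there: P(S_2 ≤ t) = P(N ≥ 2) = 1 − P(N ≤ 1) ≈ 0.7894.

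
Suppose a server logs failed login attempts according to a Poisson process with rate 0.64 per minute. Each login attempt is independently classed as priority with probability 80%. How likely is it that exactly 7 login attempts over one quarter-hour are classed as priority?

Thinning: the login attempts that are classed as priority themselves form a Poisson process with rate 0.8 × 0.64 = 0.512 per minute.
Over the interval, μ = 0.512 × 15 = 7.68 (a quarter-hour = 15 minutes).
P(N = 7) = e^(−7.68) · 7.68^7/7! ≈ 0.1444.

0.1444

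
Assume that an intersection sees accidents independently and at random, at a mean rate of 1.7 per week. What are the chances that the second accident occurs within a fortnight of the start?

0.8532

Over the interval, μ = 1.7 × 2 = 3.4 (a fortnight = 2 weeks).
The second arrival falls in the interval iff at least 2 events occur there: P(S_2 ≤ t) = P(N ≥ 2) = 1 − P(N ≤ 1) ≈ 0.8532.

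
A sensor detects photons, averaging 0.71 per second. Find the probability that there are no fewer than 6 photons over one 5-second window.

Over the interval, μ = 0.71 × 5 = 3.55 (a 5-second window = 5 seconds).
P(N ≥ 6) = 1 − P(N ≤ 5) = 1 − Σ_{j=0}^{5} e^(−μ) μ^j/j! ≈ 0.1491.

0.1491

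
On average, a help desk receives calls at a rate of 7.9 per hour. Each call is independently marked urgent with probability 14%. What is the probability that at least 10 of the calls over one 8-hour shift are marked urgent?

Thinning: the calls that are marked urgent themselves form a Poisson process with rate 0.14 × 7.9 = 1.106 per hour.
Over the interval, μ = 1.106 × 8 = 8.848 (an 8-hour shift = 8 hours).
P(N ≥ 10) = 1 − P(N ≤ 9) ≈ 0.3926.

0.3926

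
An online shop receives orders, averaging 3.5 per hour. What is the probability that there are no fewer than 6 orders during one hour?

With mean μ = 3.5 per hour,
P(N ≥ 6) = 1 − P(N ≤ 5) = 1 − Σ_{j=0}^{5} e^(−μ) μ^j/j! ≈ 0.1424.

0.1424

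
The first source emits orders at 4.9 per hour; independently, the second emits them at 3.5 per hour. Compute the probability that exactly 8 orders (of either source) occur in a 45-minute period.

0.1130

Independent Poisson processes superpose: combined rate λ = 4.9 + 3.5 = 8.4 per hour.
Over the interval, μ = 8.4 × 0.75 = 6.3 (a 45-minute period = 0.75 hours).
P(N = 8) = e^(−6.3) · 6.3^8/8! ≈ 0.1130.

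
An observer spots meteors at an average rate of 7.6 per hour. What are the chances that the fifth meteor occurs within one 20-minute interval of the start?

Over the interval, μ = 7.6 × 1/3 ≈ 2.53333 (a 20-minute interval = 1/3 hours).
The fifth arrival falls in the interval iff at least 5 events occur there: P(S_5 ≤ t) = P(N ≥ 5) = 1 − P(N ≤ 4) ≈ 0.1133.

0.1133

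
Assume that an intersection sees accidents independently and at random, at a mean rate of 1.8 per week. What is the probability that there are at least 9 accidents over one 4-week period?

Over the interval, μ = 1.8 × 4 = 7.2 (a 4-week period = 4 weeks).
P(N ≥ 9) = 1 − P(N ≤ 8) = 1 − Σ_{j=0}^{8} e^(−μ) μ^j/j! ≈ 0.2973.

0.2973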